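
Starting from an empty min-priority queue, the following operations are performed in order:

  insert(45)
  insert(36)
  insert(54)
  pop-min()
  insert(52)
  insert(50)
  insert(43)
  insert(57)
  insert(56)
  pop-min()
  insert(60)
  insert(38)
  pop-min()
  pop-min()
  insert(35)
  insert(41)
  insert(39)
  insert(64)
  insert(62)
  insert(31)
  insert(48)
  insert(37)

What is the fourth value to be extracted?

insert 45 → {45}
insert 36 → {36, 45}
insert 54 → {36, 45, 54}
pop-min → 36; now {45, 54}
insert 52 → {45, 52, 54}
insert 50 → {45, 50, 52, 54}
insert 43 → {43, 45, 50, 52, 54}
insert 57 → {43, 45, 50, 52, 54, 57}
insert 56 → {43, 45, 50, 52, 54, 56, 57}
pop-min → 43; now {45, 50, 52, 54, 56, 57}
insert 60 → {45, 50, 52, 54, 56, 57, 60}
insert 38 → {38, 45, 50, 52, 54, 56, 57, 60}
pop-min → 38; now {45, 50, 52, 54, 56, 57, 60}
pop-min → 45; now {50, 52, 54, 56, 57, 60}
insert 35 → {35, 50, 52, 54, 56, 57, 60}
insert 41 → {35, 41, 50, 52, 54, 56, 57, 60}
insert 39 → {35, 39, 41, 50, 52, 54, 56, 57, 60}
insert 64 → {35, 39, 41, 50, 52, 54, 56, 57, 60, 64}
insert 62 → {35, 39, 41, 50, 52, 54, 56, 57, 60, 62, 64}
insert 31 → {31, 35, 39, 41, 50, 52, 54, 56, 57, 60, 62, 64}
insert 48 → {31, 35, 39, 41, 48, 50, 52, 54, 56, 57, 60, 62, 64}
insert 37 → {31, 35, 37, 39, 41, 48, 50, 52, 54, 56, 57, 60, 62, 64}

45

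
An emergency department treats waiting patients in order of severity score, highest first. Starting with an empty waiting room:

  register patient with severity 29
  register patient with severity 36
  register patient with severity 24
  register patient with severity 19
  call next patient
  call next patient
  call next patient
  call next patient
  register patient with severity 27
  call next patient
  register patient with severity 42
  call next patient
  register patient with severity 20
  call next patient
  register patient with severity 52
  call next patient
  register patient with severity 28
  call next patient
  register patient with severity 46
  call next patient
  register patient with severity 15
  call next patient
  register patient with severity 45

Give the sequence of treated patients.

insert 29 → {29}
insert 36 → {36, 29}
insert 24 → {36, 29, 24}
insert 19 → {36, 29, 24, 19}
call next patient → 36; now {29, 24, 19}
call next patient → 29; now {24, 19}
call next patient → 24; now {19}
call next patient → 19; now {}
insert 27 → {27}
call next patient → 27; now {}
insert 42 → {42}
call next patient → 42; now {}
insert 20 → {20}
call next patient → 20; now {}
insert 52 → {52}
call next patient → 52; now {}
insert 28 → {28}
call next patient → 28; now {}
insert 46 → {46}
call next patient → 46; now {}
insert 15 → {15}
call next patient → 15; now {}
insert 45 → {45}

36, 29, 24, 19, 27, 42, 20, 52, 28, 46, 15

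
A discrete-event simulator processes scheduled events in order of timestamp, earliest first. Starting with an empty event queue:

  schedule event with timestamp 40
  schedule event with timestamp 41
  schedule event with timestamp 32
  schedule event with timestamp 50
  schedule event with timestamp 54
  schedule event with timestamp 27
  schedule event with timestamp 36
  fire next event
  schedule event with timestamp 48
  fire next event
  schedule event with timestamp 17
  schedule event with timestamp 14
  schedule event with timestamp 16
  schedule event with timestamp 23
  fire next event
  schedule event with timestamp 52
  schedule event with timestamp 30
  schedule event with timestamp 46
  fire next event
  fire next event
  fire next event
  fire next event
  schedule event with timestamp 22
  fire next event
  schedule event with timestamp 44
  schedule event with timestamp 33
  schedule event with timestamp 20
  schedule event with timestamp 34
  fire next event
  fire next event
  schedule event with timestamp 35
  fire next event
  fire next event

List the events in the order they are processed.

27 → 32 → 14 → 16 → 17 → 23 → 30 → 22 → 20 → 33 → 34 → 35

insert 40 → {40}
insert 41 → {40, 41}
insert 32 → {32, 40, 41}
insert 50 → {32, 40, 41, 50}
insert 54 → {32, 40, 41, 50, 54}
insert 27 → {27, 32, 40, 41, 50, 54}
insert 36 → {27, 32, 36, 40, 41, 50, 54}
fire next event → 27; now {32, 36, 40, 41, 50, 54}
insert 48 → {32, 36, 40, 41, 48, 50, 54}
fire next event → 32; now {36, 40, 41, 48, 50, 54}
insert 17 → {17, 36, 40, 41, 48, 50, 54}
insert 14 → {14, 17, 36, 40, 41, 48, 50, 54}
insert 16 → {14, 16, 17, 36, 40, 41, 48, 50, 54}
insert 23 → {14, 16, 17, 23, 36, 40, 41, 48, 50, 54}
fire next event → 14; now {16, 17, 23, 36, 40, 41, 48, 50, 54}
insert 52 → {16, 17, 23, 36, 40, 41, 48, 50, 52, 54}
insert 30 → {16, 17, 23, 30, 36, 40, 41, 48, 50, 52, 54}
insert 46 → {16, 17, 23, 30, 36, 40, 41, 46, 48, 50, 52, 54}
fire next event → 16; now {17, 23, 30, 36, 40, 41, 46, 48, 50, 52, 54}
fire next event → 17; now {23, 30, 36, 40, 41, 46, 48, 50, 52, 54}
fire next event → 23; now {30, 36, 40, 41, 46, 48, 50, 52, 54}
fire next event → 30; now {36, 40, 41, 46, 48, 50, 52, 54}
insert 22 → {22, 36, 40, 41, 46, 48, 50, 52, 54}
fire next event → 22; now {36, 40, 41, 46, 48, 50, 52, 54}
insert 44 → {36, 40, 41, 44, 46, 48, 50, 52, 54}
insert 33 → {33, 36, 40, 41, 44, 46, 48, 50, 52, 54}
insert 20 → {20, 33, 36, 40, 41, 44, 46, 48, 50, 52, 54}
insert 34 → {20, 33, 34, 36, 40, 41, 44, 46, 48, 50, 52, 54}
fire next event → 20; now {33, 34, 36, 40, 41, 44, 46, 48, 50, 52, 54}
fire next event → 33; now {34, 36, 40, 41, 44, 46, 48, 50, 52, 54}
insert 35 → {34, 35, 36, 40, 41, 44, 46, 48, 50, 52, 54}
fire next event → 34; now {35, 36, 40, 41, 44, 46, 48, 50, 52, 54}
fire next event → 35; now {36, 40, 41, 44, 46, 48, 50, 52, 54}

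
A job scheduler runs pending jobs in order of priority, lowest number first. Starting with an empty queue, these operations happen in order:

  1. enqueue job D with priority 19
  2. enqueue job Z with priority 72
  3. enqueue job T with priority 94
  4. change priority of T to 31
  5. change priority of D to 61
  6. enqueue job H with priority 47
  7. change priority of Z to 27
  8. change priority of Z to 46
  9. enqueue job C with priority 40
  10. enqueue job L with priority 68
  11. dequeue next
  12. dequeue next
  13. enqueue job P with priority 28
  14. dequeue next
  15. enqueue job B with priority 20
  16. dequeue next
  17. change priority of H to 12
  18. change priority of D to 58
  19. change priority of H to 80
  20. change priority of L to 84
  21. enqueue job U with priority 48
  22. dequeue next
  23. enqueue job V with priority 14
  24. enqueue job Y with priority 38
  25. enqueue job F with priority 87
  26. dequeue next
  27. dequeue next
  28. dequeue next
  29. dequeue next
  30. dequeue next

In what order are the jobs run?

add D (priority 19) → {D:19}
add Z (priority 72) → {D:19, Z:72}
add T (priority 94) → {D:19, Z:72, T:94}
update T to priority 31 → {D:19, T:31, Z:72}
update D to priority 61 → {T:31, D:61, Z:72}
add H (priority 47) → {T:31, H:47, D:61, Z:72}
update Z to priority 27 → {Z:27, T:31, H:47, D:61}
update Z to priority 46 → {T:31, Z:46, H:47, D:61}
add C (priority 40) → {T:31, C:40, Z:46, H:47, D:61}
add L (priority 68) → {T:31, C:40, Z:46, H:47, D:61, L:68}
dequeue next → T; now {C:40, Z:46, H:47, D:61, L:68}
dequeue next → C; now {Z:46, H:47, D:61, L:68}
add P (priority 28) → {P:28, Z:46, H:47, D:61, L:68}
dequeue next → P; now {Z:46, H:47, D:61, L:68}
add B (priority 20) → {B:20, Z:46, H:47, D:61, L:68}
dequeue next → B; now {Z:46, H:47, D:61, L:68}
update H to priority 12 → {H:12, Z:46, D:61, L:68}
update D to priority 58 → {H:12, Z:46, D:58, L:68}
update H to priority 80 → {Z:46, D:58, L:68, H:80}
update L to priority 84 → {Z:46, D:58, H:80, L:84}
add U (priority 48) → {Z:46, U:48, D:58, H:80, L:84}
dequeue next → Z; now {U:48, D:58, H:80, L:84}
add V (priority 14) → {V:14, U:48, D:58, H:80, L:84}
add Y (priority 38) → {V:14, Y:38, U:48, D:58, H:80, L:84}
add F (priority 87) → {V:14, Y:38, U:48, D:58, H:80, L:84, F:87}
dequeue next → V; now {Y:38, U:48, D:58, H:80, L:84, F:87}
dequeue next → Y; now {U:48, D:58, H:80, L:84, F:87}
dequeue next → U; now {D:58, H:80, L:84, F:87}
dequeue next → D; now {H:80, L:84, F:87}
dequeue next → H; now {L:84, F:87}

T, C, P, B, Z, V, Y, U, D, H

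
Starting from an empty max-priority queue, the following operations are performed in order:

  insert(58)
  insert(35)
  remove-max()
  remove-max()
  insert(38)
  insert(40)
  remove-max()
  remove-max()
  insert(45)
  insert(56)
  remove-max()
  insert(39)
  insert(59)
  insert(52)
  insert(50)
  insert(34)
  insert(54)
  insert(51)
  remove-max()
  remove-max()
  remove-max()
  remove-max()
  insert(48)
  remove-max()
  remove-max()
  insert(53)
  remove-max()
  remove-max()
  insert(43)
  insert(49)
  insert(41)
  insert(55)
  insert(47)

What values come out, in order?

58, 35, 40, 38, 56, 59, 54, 52, 51, 50, 48, 53, 45

insert 58 → {58}
insert 35 → {58, 35}
remove-max → 58; now {35}
remove-max → 35; now {}
insert 38 → {38}
insert 40 → {40, 38}
remove-max → 40; now {38}
remove-max → 38; now {}
insert 45 → {45}
insert 56 → {56, 45}
remove-max → 56; now {45}
insert 39 → {45, 39}
insert 59 → {59, 45, 39}
insert 52 → {59, 52, 45, 39}
insert 50 → {59, 52, 50, 45, 39}
insert 34 → {59, 52, 50, 45, 39, 34}
insert 54 → {59, 54, 52, 50, 45, 39, 34}
insert 51 → {59, 54, 52, 51, 50, 45, 39, 34}
remove-max → 59; now {54, 52, 51, 50, 45, 39, 34}
remove-max → 54; now {52, 51, 50, 45, 39, 34}
remove-max → 52; now {51, 50, 45, 39, 34}
remove-max → 51; now {50, 45, 39, 34}
insert 48 → {50, 48, 45, 39, 34}
remove-max → 50; now {48, 45, 39, 34}
remove-max → 48; now {45, 39, 34}
insert 53 → {53, 45, 39, 34}
remove-max → 53; now {45, 39, 34}
remove-max → 45; now {39, 34}
insert 43 → {43, 39, 34}
insert 49 → {49, 43, 39, 34}
insert 41 → {49, 43, 41, 39, 34}
insert 55 → {55, 49, 43, 41, 39, 34}
insert 47 → {55, 49, 47, 43, 41, 39, 34}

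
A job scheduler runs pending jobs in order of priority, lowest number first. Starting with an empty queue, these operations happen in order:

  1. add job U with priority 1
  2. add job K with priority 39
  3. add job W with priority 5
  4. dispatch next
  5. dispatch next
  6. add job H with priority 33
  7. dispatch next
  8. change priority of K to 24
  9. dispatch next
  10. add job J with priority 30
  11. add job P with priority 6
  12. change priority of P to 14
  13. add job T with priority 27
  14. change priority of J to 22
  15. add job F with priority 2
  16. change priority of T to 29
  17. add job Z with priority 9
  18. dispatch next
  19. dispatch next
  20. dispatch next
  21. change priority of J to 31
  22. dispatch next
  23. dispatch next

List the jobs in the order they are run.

U → W → H → K → F → Z → P → T → J

add U (priority 1) → {U:1}
add K (priority 39) → {U:1, K:39}
add W (priority 5) → {U:1, W:5, K:39}
dispatch next → U; now {W:5, K:39}
dispatch next → W; now {K:39}
add H (priority 33) → {H:33, K:39}
dispatch next → H; now {K:39}
update K to priority 24 → {K:24}
dispatch next → K; now {}
add J (priority 30) → {J:30}
add P (priority 6) → {P:6, J:30}
update P to priority 14 → {P:14, J:30}
add T (priority 27) → {P:14, T:27, J:30}
update J to priority 22 → {P:14, J:22, T:27}
add F (priority 2) → {F:2, P:14, J:22, T:27}
update T to priority 29 → {F:2, P:14, J:22, T:29}
add Z (priority 9) → {F:2, Z:9, P:14, J:22, T:29}
dispatch next → F; now {Z:9, P:14, J:22, T:29}
dispatch next → Z; now {P:14, J:22, T:29}
dispatch next → P; now {J:22, T:29}
update J to priority 31 → {T:29, J:31}
dispatch next → T; now {J:31}
dispatch next → J; now {}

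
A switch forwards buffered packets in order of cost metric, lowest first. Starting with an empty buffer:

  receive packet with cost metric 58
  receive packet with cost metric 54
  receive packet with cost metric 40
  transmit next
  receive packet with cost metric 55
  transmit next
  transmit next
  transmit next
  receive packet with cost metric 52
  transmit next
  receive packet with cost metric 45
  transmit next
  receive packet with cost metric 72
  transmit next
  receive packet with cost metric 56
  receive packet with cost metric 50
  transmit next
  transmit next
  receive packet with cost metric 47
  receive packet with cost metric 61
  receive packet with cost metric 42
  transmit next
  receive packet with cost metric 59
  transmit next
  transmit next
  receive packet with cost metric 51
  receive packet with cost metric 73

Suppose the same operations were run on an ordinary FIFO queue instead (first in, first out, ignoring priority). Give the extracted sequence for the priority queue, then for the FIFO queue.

priority queue: [40, 54, 55, 58, 52, 45, 72, 50, 56, 42, 47, 59]; FIFO queue: 58, 54, 40, 55, 52, 45, 72, 56, 50, 47, 61, 42

insert 58 → {58}
insert 54 → {54, 58}
insert 40 → {40, 54, 58}
transmit next → 40; now {54, 58}
insert 55 → {54, 55, 58}
transmit next → 54; now {55, 58}
transmit next → 55; now {58}
transmit next → 58; now {}
insert 52 → {52}
transmit next → 52; now {}
insert 45 → {45}
transmit next → 45; now {}
insert 72 → {72}
transmit next → 72; now {}
insert 56 → {56}
insert 50 → {50, 56}
transmit next → 50; now {56}
transmit next → 56; now {}
insert 47 → {47}
insert 61 → {47, 61}
insert 42 → {42, 47, 61}
transmit next → 42; now {47, 61}
insert 59 → {47, 59, 61}
transmit next → 47; now {59, 61}
transmit next → 59; now {61}
insert 51 → {51, 61}
insert 73 → {51, 61, 73}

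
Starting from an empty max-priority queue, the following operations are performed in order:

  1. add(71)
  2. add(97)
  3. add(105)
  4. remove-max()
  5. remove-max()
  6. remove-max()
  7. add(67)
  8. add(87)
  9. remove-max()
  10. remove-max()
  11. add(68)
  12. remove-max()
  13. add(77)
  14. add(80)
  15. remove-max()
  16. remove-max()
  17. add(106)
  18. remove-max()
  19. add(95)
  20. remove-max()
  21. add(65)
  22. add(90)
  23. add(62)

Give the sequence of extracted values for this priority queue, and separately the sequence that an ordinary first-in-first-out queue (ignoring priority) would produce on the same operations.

insert 71 → {71}
insert 97 → {97, 71}
insert 105 → {105, 97, 71}
remove-max → 105; now {97, 71}
remove-max → 97; now {71}
remove-max → 71; now {}
insert 67 → {67}
insert 87 → {87, 67}
remove-max → 87; now {67}
remove-max → 67; now {}
insert 68 → {68}
remove-max → 68; now {}
insert 77 → {77}
insert 80 → {80, 77}
remove-max → 80; now {77}
remove-max → 77; now {}
insert 106 → {106}
remove-max → 106; now {}
insert 95 → {95}
remove-max → 95; now {}
insert 65 → {65}
insert 90 → {90, 65}
insert 62 → {90, 65, 62}

priority queue: 105, 97, 71, 87, 67, 68, 80, 77, 106, 95; FIFO queue: 71 → 97 → 105 → 67 → 87 → 68 → 77 → 80 → 106 → 95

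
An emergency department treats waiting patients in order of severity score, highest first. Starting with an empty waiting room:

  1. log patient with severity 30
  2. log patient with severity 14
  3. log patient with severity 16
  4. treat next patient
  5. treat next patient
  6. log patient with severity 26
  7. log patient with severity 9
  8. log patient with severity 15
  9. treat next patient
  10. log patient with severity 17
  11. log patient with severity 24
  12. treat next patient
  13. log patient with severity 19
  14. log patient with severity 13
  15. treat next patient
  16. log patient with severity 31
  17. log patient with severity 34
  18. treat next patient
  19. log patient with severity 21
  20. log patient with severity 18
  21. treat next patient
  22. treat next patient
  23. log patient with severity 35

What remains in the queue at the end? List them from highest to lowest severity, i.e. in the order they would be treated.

insert 30 → {30}
insert 14 → {30, 14}
insert 16 → {30, 16, 14}
treat next patient → 30; now {16, 14}
treat next patient → 16; now {14}
insert 26 → {26, 14}
insert 9 → {26, 14, 9}
insert 15 → {26, 15, 14, 9}
treat next patient → 26; now {15, 14, 9}
insert 17 → {17, 15, 14, 9}
insert 24 → {24, 17, 15, 14, 9}
treat next patient → 24; now {17, 15, 14, 9}
insert 19 → {19, 17, 15, 14, 9}
insert 13 → {19, 17, 15, 14, 13, 9}
treat next patient → 19; now {17, 15, 14, 13, 9}
insert 31 → {31, 17, 15, 14, 13, 9}
insert 34 → {34, 31, 17, 15, 14, 13, 9}
treat next patient → 34; now {31, 17, 15, 14, 13, 9}
insert 21 → {31, 21, 17, 15, 14, 13, 9}
insert 18 → {31, 21, 18, 17, 15, 14, 13, 9}
treat next patient → 31; now {21, 18, 17, 15, 14, 13, 9}
treat next patient → 21; now {18, 17, 15, 14, 13, 9}
insert 35 → {35, 18, 17, 15, 14, 13, 9}

[35, 18, 17, 15, 14, 13, 9]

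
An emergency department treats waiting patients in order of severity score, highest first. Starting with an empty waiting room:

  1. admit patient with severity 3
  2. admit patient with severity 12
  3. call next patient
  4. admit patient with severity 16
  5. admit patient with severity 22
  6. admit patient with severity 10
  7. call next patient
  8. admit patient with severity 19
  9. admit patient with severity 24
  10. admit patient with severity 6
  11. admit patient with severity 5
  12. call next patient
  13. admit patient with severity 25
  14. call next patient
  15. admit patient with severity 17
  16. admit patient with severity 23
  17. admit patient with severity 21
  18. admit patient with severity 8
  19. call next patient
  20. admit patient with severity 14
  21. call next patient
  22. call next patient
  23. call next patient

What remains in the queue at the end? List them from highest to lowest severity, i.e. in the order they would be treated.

insert 3 → {3}
insert 12 → {12, 3}
call next patient → 12; now {3}
insert 16 → {16, 3}
insert 22 → {22, 16, 3}
insert 10 → {22, 16, 10, 3}
call next patient → 22; now {16, 10, 3}
insert 19 → {19, 16, 10, 3}
insert 24 → {24, 19, 16, 10, 3}
insert 6 → {24, 19, 16, 10, 6, 3}
insert 5 → {24, 19, 16, 10, 6, 5, 3}
call next patient → 24; now {19, 16, 10, 6, 5, 3}
insert 25 → {25, 19, 16, 10, 6, 5, 3}
call next patient → 25; now {19, 16, 10, 6, 5, 3}
insert 17 → {19, 17, 16, 10, 6, 5, 3}
insert 23 → {23, 19, 17, 16, 10, 6, 5, 3}
insert 21 → {23, 21, 19, 17, 16, 10, 6, 5, 3}
insert 8 → {23, 21, 19, 17, 16, 10, 8, 6, 5, 3}
call next patient → 23; now {21, 19, 17, 16, 10, 8, 6, 5, 3}
insert 14 → {21, 19, 17, 16, 14, 10, 8, 6, 5, 3}
call next patient → 21; now {19, 17, 16, 14, 10, 8, 6, 5, 3}
call next patient → 19; now {17, 16, 14, 10, 8, 6, 5, 3}
call next patient → 17; now {16, 14, 10, 8, 6, 5, 3}

16, 14, 10, 8, 6, 5, 3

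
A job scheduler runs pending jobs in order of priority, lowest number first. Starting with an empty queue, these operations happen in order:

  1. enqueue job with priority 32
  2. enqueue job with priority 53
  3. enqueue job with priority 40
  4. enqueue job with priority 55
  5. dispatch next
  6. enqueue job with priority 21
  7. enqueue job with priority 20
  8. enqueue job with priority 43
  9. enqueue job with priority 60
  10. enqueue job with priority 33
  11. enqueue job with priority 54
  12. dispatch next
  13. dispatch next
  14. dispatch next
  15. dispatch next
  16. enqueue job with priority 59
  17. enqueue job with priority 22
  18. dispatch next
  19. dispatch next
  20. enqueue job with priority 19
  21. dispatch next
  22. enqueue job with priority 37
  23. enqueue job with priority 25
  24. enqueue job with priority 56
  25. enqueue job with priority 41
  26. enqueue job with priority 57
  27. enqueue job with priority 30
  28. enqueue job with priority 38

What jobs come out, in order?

insert 32 → {32}
insert 53 → {32, 53}
insert 40 → {32, 40, 53}
insert 55 → {32, 40, 53, 55}
dispatch next → 32; now {40, 53, 55}
insert 21 → {21, 40, 53, 55}
insert 20 → {20, 21, 40, 53, 55}
insert 43 → {20, 21, 40, 43, 53, 55}
insert 60 → {20, 21, 40, 43, 53, 55, 60}
insert 33 → {20, 21, 33, 40, 43, 53, 55, 60}
insert 54 → {20, 21, 33, 40, 43, 53, 54, 55, 60}
dispatch next → 20; now {21, 33, 40, 43, 53, 54, 55, 60}
dispatch next → 21; now {33, 40, 43, 53, 54, 55, 60}
dispatch next → 33; now {40, 43, 53, 54, 55, 60}
dispatch next → 40; now {43, 53, 54, 55, 60}
insert 59 → {43, 53, 54, 55, 59, 60}
insert 22 → {22, 43, 53, 54, 55, 59, 60}
dispatch next → 22; now {43, 53, 54, 55, 59, 60}
dispatch next → 43; now {53, 54, 55, 59, 60}
insert 19 → {19, 53, 54, 55, 59, 60}
dispatch next → 19; now {53, 54, 55, 59, 60}
insert 37 → {37, 53, 54, 55, 59, 60}
insert 25 → {25, 37, 53, 54, 55, 59, 60}
insert 56 → {25, 37, 53, 54, 55, 56, 59, 60}
insert 41 → {25, 37, 41, 53, 54, 55, 56, 59, 60}
insert 57 → {25, 37, 41, 53, 54, 55, 56, 57, 59, 60}
insert 30 → {25, 30, 37, 41, 53, 54, 55, 56, 57, 59, 60}
insert 38 → {25, 30, 37, 38, 41, 53, 54, 55, 56, 57, 59, 60}

32, 20, 21, 33, 40, 22, 43, 19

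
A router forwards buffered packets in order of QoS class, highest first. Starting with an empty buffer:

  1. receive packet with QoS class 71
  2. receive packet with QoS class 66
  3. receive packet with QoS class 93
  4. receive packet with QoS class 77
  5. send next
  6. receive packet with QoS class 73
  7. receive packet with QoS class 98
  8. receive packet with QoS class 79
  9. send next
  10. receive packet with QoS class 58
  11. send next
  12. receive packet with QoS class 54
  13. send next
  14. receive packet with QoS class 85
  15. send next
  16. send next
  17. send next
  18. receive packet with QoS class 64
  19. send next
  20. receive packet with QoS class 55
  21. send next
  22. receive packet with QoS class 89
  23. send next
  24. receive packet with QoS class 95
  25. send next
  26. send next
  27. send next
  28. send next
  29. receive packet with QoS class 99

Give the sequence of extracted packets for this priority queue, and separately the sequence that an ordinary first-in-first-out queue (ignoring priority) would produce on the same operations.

insert 71 → {71}
insert 66 → {71, 66}
insert 93 → {93, 71, 66}
insert 77 → {93, 77, 71, 66}
send next → 93; now {77, 71, 66}
insert 73 → {77, 73, 71, 66}
insert 98 → {98, 77, 73, 71, 66}
insert 79 → {98, 79, 77, 73, 71, 66}
send next → 98; now {79, 77, 73, 71, 66}
insert 58 → {79, 77, 73, 71, 66, 58}
send next → 79; now {77, 73, 71, 66, 58}
insert 54 → {77, 73, 71, 66, 58, 54}
send next → 77; now {73, 71, 66, 58, 54}
insert 85 → {85, 73, 71, 66, 58, 54}
send next → 85; now {73, 71, 66, 58, 54}
send next → 73; now {71, 66, 58, 54}
send next → 71; now {66, 58, 54}
insert 64 → {66, 64, 58, 54}
send next → 66; now {64, 58, 54}
insert 55 → {64, 58, 55, 54}
send next → 64; now {58, 55, 54}
insert 89 → {89, 58, 55, 54}
send next → 89; now {58, 55, 54}
insert 95 → {95, 58, 55, 54}
send next → 95; now {58, 55, 54}
send next → 58; now {55, 54}
send next → 55; now {54}
send next → 54; now {}
insert 99 → {99}

priority queue: 93 → 98 → 79 → 77 → 85 → 73 → 71 → 66 → 64 → 89 → 95 → 58 → 55 → 54; FIFO queue: 71 → 66 → 93 → 77 → 73 → 98 → 79 → 58 → 54 → 85 → 64 → 55 → 89 → 95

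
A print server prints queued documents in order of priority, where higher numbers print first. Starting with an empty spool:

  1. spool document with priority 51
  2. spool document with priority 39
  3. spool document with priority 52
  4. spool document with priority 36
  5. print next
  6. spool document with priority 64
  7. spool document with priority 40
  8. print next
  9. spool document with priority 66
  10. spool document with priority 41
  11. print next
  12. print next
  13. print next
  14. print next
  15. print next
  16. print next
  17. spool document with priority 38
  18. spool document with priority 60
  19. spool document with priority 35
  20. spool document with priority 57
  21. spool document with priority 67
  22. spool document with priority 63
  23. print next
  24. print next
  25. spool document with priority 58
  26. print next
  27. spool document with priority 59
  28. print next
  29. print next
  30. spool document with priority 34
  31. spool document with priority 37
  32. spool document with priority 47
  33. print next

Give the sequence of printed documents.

[52, 64, 66, 51, 41, 40, 39, 36, 67, 63, 60, 59, 58, 57]

insert 51 → {51}
insert 39 → {51, 39}
insert 52 → {52, 51, 39}
insert 36 → {52, 51, 39, 36}
print next → 52; now {51, 39, 36}
insert 64 → {64, 51, 39, 36}
insert 40 → {64, 51, 40, 39, 36}
print next → 64; now {51, 40, 39, 36}
insert 66 → {66, 51, 40, 39, 36}
insert 41 → {66, 51, 41, 40, 39, 36}
print next → 66; now {51, 41, 40, 39, 36}
print next → 51; now {41, 40, 39, 36}
print next → 41; now {40, 39, 36}
print next → 40; now {39, 36}
print next → 39; now {36}
print next → 36; now {}
insert 38 → {38}
insert 60 → {60, 38}
insert 35 → {60, 38, 35}
insert 57 → {60, 57, 38, 35}
insert 67 → {67, 60, 57, 38, 35}
insert 63 → {67, 63, 60, 57, 38, 35}
print next → 67; now {63, 60, 57, 38, 35}
print next → 63; now {60, 57, 38, 35}
insert 58 → {60, 58, 57, 38, 35}
print next → 60; now {58, 57, 38, 35}
insert 59 → {59, 58, 57, 38, 35}
print next → 59; now {58, 57, 38, 35}
print next → 58; now {57, 38, 35}
insert 34 → {57, 38, 35, 34}
insert 37 → {57, 38, 37, 35, 34}
insert 47 → {57, 47, 38, 37, 35, 34}
print next → 57; now {47, 38, 37, 35, 34}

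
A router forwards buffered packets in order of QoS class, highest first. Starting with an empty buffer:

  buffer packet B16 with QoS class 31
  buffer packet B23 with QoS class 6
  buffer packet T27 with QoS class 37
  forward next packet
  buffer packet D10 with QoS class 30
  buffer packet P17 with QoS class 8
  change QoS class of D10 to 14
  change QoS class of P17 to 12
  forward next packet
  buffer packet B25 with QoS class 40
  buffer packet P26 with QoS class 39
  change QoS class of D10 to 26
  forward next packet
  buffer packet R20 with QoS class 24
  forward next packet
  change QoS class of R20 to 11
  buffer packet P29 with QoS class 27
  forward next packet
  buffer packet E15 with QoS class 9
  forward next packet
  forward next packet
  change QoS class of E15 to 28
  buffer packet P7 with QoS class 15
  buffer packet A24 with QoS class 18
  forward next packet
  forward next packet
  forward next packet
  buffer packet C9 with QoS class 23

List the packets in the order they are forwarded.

[T27, B16, B25, P26, P29, D10, P17, E15, A24, P7]

add B16 (QoS class 31) → {B16:31}
add B23 (QoS class 6) → {B16:31, B23:6}
add T27 (QoS class 37) → {T27:37, B16:31, B23:6}
forward next packet → T27; now {B16:31, B23:6}
add D10 (QoS class 30) → {B16:31, D10:30, B23:6}
add P17 (QoS class 8) → {B16:31, D10:30, P17:8, B23:6}
update D10 to QoS class 14 → {B16:31, D10:14, P17:8, B23:6}
update P17 to QoS class 12 → {B16:31, D10:14, P17:12, B23:6}
forward next packet → B16; now {D10:14, P17:12, B23:6}
add B25 (QoS class 40) → {B25:40, D10:14, P17:12, B23:6}
add P26 (QoS class 39) → {B25:40, P26:39, D10:14, P17:12, B23:6}
update D10 to QoS class 26 → {B25:40, P26:39, D10:26, P17:12, B23:6}
forward next packet → B25; now {P26:39, D10:26, P17:12, B23:6}
add R20 (QoS class 24) → {P26:39, D10:26, R20:24, P17:12, B23:6}
forward next packet → P26; now {D10:26, R20:24, P17:12, B23:6}
update R20 to QoS class 11 → {D10:26, P17:12, R20:11, B23:6}
add P29 (QoS class 27) → {P29:27, D10:26, P17:12, R20:11, B23:6}
forward next packet → P29; now {D10:26, P17:12, R20:11, B23:6}
add E15 (QoS class 9) → {D10:26, P17:12, R20:11, E15:9, B23:6}
forward next packet → D10; now {P17:12, R20:11, E15:9, B23:6}
forward next packet → P17; now {R20:11, E15:9, B23:6}
update E15 to QoS class 28 → {E15:28, R20:11, B23:6}
add P7 (QoS class 15) → {E15:28, P7:15, R20:11, B23:6}
add A24 (QoS class 18) → {E15:28, A24:18, P7:15, R20:11, B23:6}
forward next packet → E15; now {A24:18, P7:15, R20:11, B23:6}
forward next packet → A24; now {P7:15, R20:11, B23:6}
forward next packet → P7; now {R20:11, B23:6}
add C9 (QoS class 23) → {C9:23, R20:11, B23:6}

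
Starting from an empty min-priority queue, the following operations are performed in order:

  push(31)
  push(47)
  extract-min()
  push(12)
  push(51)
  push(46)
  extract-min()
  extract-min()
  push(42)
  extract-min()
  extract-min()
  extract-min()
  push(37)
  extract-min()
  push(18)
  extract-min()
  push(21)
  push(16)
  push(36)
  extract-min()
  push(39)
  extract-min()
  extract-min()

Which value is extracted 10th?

21

insert 31 → {31}
insert 47 → {31, 47}
extract-min → 31; now {47}
insert 12 → {12, 47}
insert 51 → {12, 47, 51}
insert 46 → {12, 46, 47, 51}
extract-min → 12; now {46, 47, 51}
extract-min → 46; now {47, 51}
insert 42 → {42, 47, 51}
extract-min → 42; now {47, 51}
extract-min → 47; now {51}
extract-min → 51; now {}
insert 37 → {37}
extract-min → 37; now {}
insert 18 → {18}
extract-min → 18; now {}
insert 21 → {21}
insert 16 → {16, 21}
insert 36 → {16, 21, 36}
extract-min → 16; now {21, 36}
insert 39 → {21, 36, 39}
extract-min → 21; now {36, 39}
extract-min → 36; now {39}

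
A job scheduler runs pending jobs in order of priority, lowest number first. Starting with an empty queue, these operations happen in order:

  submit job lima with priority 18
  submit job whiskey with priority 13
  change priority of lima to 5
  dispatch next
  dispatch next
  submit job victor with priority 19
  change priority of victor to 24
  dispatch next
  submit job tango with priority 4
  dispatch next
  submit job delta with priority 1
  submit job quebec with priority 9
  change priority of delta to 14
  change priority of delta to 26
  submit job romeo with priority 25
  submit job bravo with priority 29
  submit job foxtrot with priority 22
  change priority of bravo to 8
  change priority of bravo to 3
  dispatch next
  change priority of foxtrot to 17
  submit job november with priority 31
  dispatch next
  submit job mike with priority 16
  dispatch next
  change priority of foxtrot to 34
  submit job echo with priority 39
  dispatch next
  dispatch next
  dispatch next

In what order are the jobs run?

add lima (priority 18) → {lima:18}
add whiskey (priority 13) → {whiskey:13, lima:18}
update lima to priority 5 → {lima:5, whiskey:13}
dispatch next → lima; now {whiskey:13}
dispatch next → whiskey; now {}
add victor (priority 19) → {victor:19}
update victor to priority 24 → {victor:24}
dispatch next → victor; now {}
add tango (priority 4) → {tango:4}
dispatch next → tango; now {}
add delta (priority 1) → {delta:1}
add quebec (priority 9) → {delta:1, quebec:9}
update delta to priority 14 → {quebec:9, delta:14}
update delta to priority 26 → {quebec:9, delta:26}
add romeo (priority 25) → {quebec:9, romeo:25, delta:26}
add bravo (priority 29) → {quebec:9, romeo:25, delta:26, bravo:29}
add foxtrot (priority 22) → {quebec:9, foxtrot:22, romeo:25, delta:26, bravo:29}
update bravo to priority 8 → {bravo:8, quebec:9, foxtrot:22, romeo:25, delta:26}
update bravo to priority 3 → {bravo:3, quebec:9, foxtrot:22, romeo:25, delta:26}
dispatch next → bravo; now {quebec:9, foxtrot:22, romeo:25, delta:26}
update foxtrot to priority 17 → {quebec:9, foxtrot:17, romeo:25, delta:26}
add november (priority 31) → {quebec:9, foxtrot:17, romeo:25, delta:26, november:31}
dispatch next → quebec; now {foxtrot:17, romeo:25, delta:26, november:31}
add mike (priority 16) → {mike:16, foxtrot:17, romeo:25, delta:26, november:31}
dispatch next → mike; now {foxtrot:17, romeo:25, delta:26, november:31}
update foxtrot to priority 34 → {romeo:25, delta:26, november:31, foxtrot:34}
add echo (priority 39) → {romeo:25, delta:26, november:31, foxtrot:34, echo:39}
dispatch next → romeo; now {delta:26, november:31, foxtrot:34, echo:39}
dispatch next → delta; now {november:31, foxtrot:34, echo:39}
dispatch next → november; now {foxtrot:34, echo:39}

lima, whiskey, victor, tango, bravo, quebec, mike, romeo, delta, november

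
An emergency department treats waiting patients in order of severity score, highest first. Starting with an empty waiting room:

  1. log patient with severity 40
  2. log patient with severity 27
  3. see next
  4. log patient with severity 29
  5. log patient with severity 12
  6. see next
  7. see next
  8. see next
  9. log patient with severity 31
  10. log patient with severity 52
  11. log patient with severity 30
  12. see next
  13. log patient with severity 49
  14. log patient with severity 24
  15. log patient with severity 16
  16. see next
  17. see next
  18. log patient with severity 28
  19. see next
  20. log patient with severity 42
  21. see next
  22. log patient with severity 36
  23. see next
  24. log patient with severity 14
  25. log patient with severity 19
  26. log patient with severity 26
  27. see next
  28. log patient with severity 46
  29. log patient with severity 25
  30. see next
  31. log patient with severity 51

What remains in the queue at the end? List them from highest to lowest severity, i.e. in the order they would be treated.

51, 26, 25, 24, 19, 16, 14

insert 40 → {40}
insert 27 → {40, 27}
see next → 40; now {27}
insert 29 → {29, 27}
insert 12 → {29, 27, 12}
see next → 29; now {27, 12}
see next → 27; now {12}
see next → 12; now {}
insert 31 → {31}
insert 52 → {52, 31}
insert 30 → {52, 31, 30}
see next → 52; now {31, 30}
insert 49 → {49, 31, 30}
insert 24 → {49, 31, 30, 24}
insert 16 → {49, 31, 30, 24, 16}
see next → 49; now {31, 30, 24, 16}
see next → 31; now {30, 24, 16}
insert 28 → {30, 28, 24, 16}
see next → 30; now {28, 24, 16}
insert 42 → {42, 28, 24, 16}
see next → 42; now {28, 24, 16}
insert 36 → {36, 28, 24, 16}
see next → 36; now {28, 24, 16}
insert 14 → {28, 24, 16, 14}
insert 19 → {28, 24, 19, 16, 14}
insert 26 → {28, 26, 24, 19, 16, 14}
see next → 28; now {26, 24, 19, 16, 14}
insert 46 → {46, 26, 24, 19, 16, 14}
insert 25 → {46, 26, 25, 24, 19, 16, 14}
see next → 46; now {26, 25, 24, 19, 16, 14}
insert 51 → {51, 26, 25, 24, 19, 16, 14}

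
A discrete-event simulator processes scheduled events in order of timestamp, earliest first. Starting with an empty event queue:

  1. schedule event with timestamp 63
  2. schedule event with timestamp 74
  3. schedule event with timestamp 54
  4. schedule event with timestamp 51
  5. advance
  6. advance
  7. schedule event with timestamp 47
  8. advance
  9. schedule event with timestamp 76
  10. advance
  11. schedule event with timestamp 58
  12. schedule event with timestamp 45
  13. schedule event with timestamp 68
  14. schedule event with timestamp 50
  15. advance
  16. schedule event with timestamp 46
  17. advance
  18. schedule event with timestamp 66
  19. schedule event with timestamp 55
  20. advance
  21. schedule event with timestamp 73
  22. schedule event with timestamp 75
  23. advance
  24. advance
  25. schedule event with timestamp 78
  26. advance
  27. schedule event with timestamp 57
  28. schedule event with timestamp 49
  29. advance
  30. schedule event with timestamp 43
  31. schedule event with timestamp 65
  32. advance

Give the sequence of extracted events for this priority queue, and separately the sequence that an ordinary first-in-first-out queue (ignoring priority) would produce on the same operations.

priority queue: 51 → 54 → 47 → 63 → 45 → 46 → 50 → 55 → 58 → 66 → 49 → 43; FIFO queue: [63, 74, 54, 51, 47, 76, 58, 45, 68, 50, 46, 66]

insert 63 → {63}
insert 74 → {63, 74}
insert 54 → {54, 63, 74}
insert 51 → {51, 54, 63, 74}
advance → 51; now {54, 63, 74}
advance → 54; now {63, 74}
insert 47 → {47, 63, 74}
advance → 47; now {63, 74}
insert 76 → {63, 74, 76}
advance → 63; now {74, 76}
insert 58 → {58, 74, 76}
insert 45 → {45, 58, 74, 76}
insert 68 → {45, 58, 68, 74, 76}
insert 50 → {45, 50, 58, 68, 74, 76}
advance → 45; now {50, 58, 68, 74, 76}
insert 46 → {46, 50, 58, 68, 74, 76}
advance → 46; now {50, 58, 68, 74, 76}
insert 66 → {50, 58, 66, 68, 74, 76}
insert 55 → {50, 55, 58, 66, 68, 74, 76}
advance → 50; now {55, 58, 66, 68, 74, 76}
insert 73 → {55, 58, 66, 68, 73, 74, 76}
insert 75 → {55, 58, 66, 68, 73, 74, 75, 76}
advance → 55; now {58, 66, 68, 73, 74, 75, 76}
advance → 58; now {66, 68, 73, 74, 75, 76}
insert 78 → {66, 68, 73, 74, 75, 76, 78}
advance → 66; now {68, 73, 74, 75, 76, 78}
insert 57 → {57, 68, 73, 74, 75, 76, 78}
insert 49 → {49, 57, 68, 73, 74, 75, 76, 78}
advance → 49; now {57, 68, 73, 74, 75, 76, 78}
insert 43 → {43, 57, 68, 73, 74, 75, 76, 78}
insert 65 → {43, 57, 65, 68, 73, 74, 75, 76, 78}
advance → 43; now {57, 65, 68, 73, 74, 75, 76, 78}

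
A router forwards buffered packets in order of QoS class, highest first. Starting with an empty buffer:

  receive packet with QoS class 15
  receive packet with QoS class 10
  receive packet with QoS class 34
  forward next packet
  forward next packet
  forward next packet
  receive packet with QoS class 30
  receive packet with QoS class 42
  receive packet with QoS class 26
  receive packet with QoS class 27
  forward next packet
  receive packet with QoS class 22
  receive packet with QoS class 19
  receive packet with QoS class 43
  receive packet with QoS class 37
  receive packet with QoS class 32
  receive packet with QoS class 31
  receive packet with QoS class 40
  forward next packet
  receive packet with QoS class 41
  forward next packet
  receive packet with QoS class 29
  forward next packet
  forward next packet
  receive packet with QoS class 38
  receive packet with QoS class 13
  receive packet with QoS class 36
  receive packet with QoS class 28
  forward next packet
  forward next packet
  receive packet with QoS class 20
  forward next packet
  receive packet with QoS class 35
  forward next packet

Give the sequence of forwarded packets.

[34, 15, 10, 42, 43, 41, 40, 37, 38, 36, 32, 35]

insert 15 → {15}
insert 10 → {15, 10}
insert 34 → {34, 15, 10}
forward next packet → 34; now {15, 10}
forward next packet → 15; now {10}
forward next packet → 10; now {}
insert 30 → {30}
insert 42 → {42, 30}
insert 26 → {42, 30, 26}
insert 27 → {42, 30, 27, 26}
forward next packet → 42; now {30, 27, 26}
insert 22 → {30, 27, 26, 22}
insert 19 → {30, 27, 26, 22, 19}
insert 43 → {43, 30, 27, 26, 22, 19}
insert 37 → {43, 37, 30, 27, 26, 22, 19}
insert 32 → {43, 37, 32, 30, 27, 26, 22, 19}
insert 31 → {43, 37, 32, 31, 30, 27, 26, 22, 19}
insert 40 → {43, 40, 37, 32, 31, 30, 27, 26, 22, 19}
forward next packet → 43; now {40, 37, 32, 31, 30, 27, 26, 22, 19}
insert 41 → {41, 40, 37, 32, 31, 30, 27, 26, 22, 19}
forward next packet → 41; now {40, 37, 32, 31, 30, 27, 26, 22, 19}
insert 29 → {40, 37, 32, 31, 30, 29, 27, 26, 22, 19}
forward next packet → 40; now {37, 32, 31, 30, 29, 27, 26, 22, 19}
forward next packet → 37; now {32, 31, 30, 29, 27, 26, 22, 19}
insert 38 → {38, 32, 31, 30, 29, 27, 26, 22, 19}
insert 13 → {38, 32, 31, 30, 29, 27, 26, 22, 19, 13}
insert 36 → {38, 36, 32, 31, 30, 29, 27, 26, 22, 19, 13}
insert 28 → {38, 36, 32, 31, 30, 29, 28, 27, 26, 22, 19, 13}
forward next packet → 38; now {36, 32, 31, 30, 29, 28, 27, 26, 22, 19, 13}
forward next packet → 36; now {32, 31, 30, 29, 28, 27, 26, 22, 19, 13}
insert 20 → {32, 31, 30, 29, 28, 27, 26, 22, 20, 19, 13}
forward next packet → 32; now {31, 30, 29, 28, 27, 26, 22, 20, 19, 13}
insert 35 → {35, 31, 30, 29, 28, 27, 26, 22, 20, 19, 13}
forward next packet → 35; now {31, 30, 29, 28, 27, 26, 22, 20, 19, 13}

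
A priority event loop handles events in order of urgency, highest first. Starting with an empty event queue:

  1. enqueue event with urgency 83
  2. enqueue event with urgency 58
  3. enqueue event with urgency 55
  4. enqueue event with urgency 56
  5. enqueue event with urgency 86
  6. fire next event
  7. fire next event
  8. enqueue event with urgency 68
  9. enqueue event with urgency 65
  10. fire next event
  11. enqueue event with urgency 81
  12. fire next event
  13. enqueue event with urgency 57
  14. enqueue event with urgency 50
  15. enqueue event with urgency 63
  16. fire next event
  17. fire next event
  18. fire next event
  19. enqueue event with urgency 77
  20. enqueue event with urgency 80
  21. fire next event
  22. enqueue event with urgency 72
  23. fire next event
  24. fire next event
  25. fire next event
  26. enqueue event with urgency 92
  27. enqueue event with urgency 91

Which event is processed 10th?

72

insert 83 → {83}
insert 58 → {83, 58}
insert 55 → {83, 58, 55}
insert 56 → {83, 58, 56, 55}
insert 86 → {86, 83, 58, 56, 55}
fire next event → 86; now {83, 58, 56, 55}
fire next event → 83; now {58, 56, 55}
insert 68 → {68, 58, 56, 55}
insert 65 → {68, 65, 58, 56, 55}
fire next event → 68; now {65, 58, 56, 55}
insert 81 → {81, 65, 58, 56, 55}
fire next event → 81; now {65, 58, 56, 55}
insert 57 → {65, 58, 57, 56, 55}
insert 50 → {65, 58, 57, 56, 55, 50}
insert 63 → {65, 63, 58, 57, 56, 55, 50}
fire next event → 65; now {63, 58, 57, 56, 55, 50}
fire next event → 63; now {58, 57, 56, 55, 50}
fire next event → 58; now {57, 56, 55, 50}
insert 77 → {77, 57, 56, 55, 50}
insert 80 → {80, 77, 57, 56, 55, 50}
fire next event → 80; now {77, 57, 56, 55, 50}
insert 72 → {77, 72, 57, 56, 55, 50}
fire next event → 77; now {72, 57, 56, 55, 50}
fire next event → 72; now {57, 56, 55, 50}
fire next event → 57; now {56, 55, 50}
insert 92 → {92, 56, 55, 50}
insert 91 → {92, 91, 56, 55, 50}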